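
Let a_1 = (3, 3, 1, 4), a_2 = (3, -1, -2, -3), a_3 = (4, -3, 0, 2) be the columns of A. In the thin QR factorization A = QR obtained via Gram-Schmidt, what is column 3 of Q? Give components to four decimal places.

e_3 = (0.2397, -0.8590, 0.1478, 0.4275)

a_1 = (3, 3, 1, 4); ‖a_1‖ = 5.9161, so e_1 = (0.5071, 0.5071, 0.1690, 0.6761).
e_1·a_2 = 0.5071·3 + 0.5071·(-1) + 0.1690·(-2) + 0.6761·(-3) = -1.3522.
u_2 = a_2 + 1.3522·e_1 = (3.6857, -0.3143, -1.7714, -2.0857).
‖u_2‖ = 4.6012, so e_2 = (0.8010, -0.0683, -0.3850, -0.4533).
e_1·a_3 = 0.5071·4 + 0.5071·(-3) + 0.1690·0 + 0.6761·2 = 1.8593; e_2·a_3 = 0.8010·4 + (-0.0683)·(-3) + (-0.3850)·0 + (-0.4533)·2 = 2.5024.
u_3 = a_3 − 1.8593·e_1 − 2.5024·e_2 = (1.0526, -3.7719, 0.6491, 1.8772).
‖u_3‖ = 4.3910, so e_3 = (0.2397, -0.8590, 0.1478, 0.4275).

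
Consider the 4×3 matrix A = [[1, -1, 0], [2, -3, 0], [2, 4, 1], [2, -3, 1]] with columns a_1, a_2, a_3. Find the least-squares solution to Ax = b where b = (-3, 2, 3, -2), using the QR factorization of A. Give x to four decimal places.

x = (1.1012, 0.6437, -2.0243)

e_1 = a_1/‖a_1‖ = (1, 2, 2, 2)/3.6056 = (0.2774, 0.5547, 0.5547, 0.5547).
r_{12} = e_1·a_2 = -1.3868.
u_2 = a_2 + 1.3868·e_1 = (-0.6154, -2.2308, 4.7692, -2.2308).
‖u_2‖ = 5.7513, so e_2 = (-0.1070, -0.3879, 0.8293, -0.3879).
r_{13} = e_1·a_3 = 1.1094; r_{23} = e_2·a_3 = 0.4414.
u_3 = a_3 − 1.1094·e_1 − 0.4414·e_2 = (-0.2605, -0.4442, 0.0186, 0.5558).
‖u_3‖ = 0.7579, so e_3 = (-0.3437, -0.5861, 0.0245, 0.7334).
Qᵀb = (0.8321, 2.8088, -1.5342).
Back-substitute: x_3 = -1.5342/0.7579 = -2.0243.
x_2 = (2.8088 − 0.4414·(-2.0243))/5.7513 = 0.6437.
x_1 = (0.8321 + 1.3868·0.6437 − 1.1094·(-2.0243))/3.6056 = 1.1012.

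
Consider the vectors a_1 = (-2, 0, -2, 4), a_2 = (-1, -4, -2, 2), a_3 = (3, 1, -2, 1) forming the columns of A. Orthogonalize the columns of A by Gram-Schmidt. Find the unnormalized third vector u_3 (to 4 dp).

u_3 = (3.1881, 0.4851, -1.9406, 0.6238)

a_1 = (-2, 0, -2, 4); ‖a_1‖ = 4.8990, so q_1 = (-0.4082, 0.0000, -0.4082, 0.8165).
q_1·a_2 = (-0.4082)·(-1) + 0.0000·(-4) + (-0.4082)·(-2) + 0.8165·2 = 2.8577.
u_2 = a_2 − 2.8577·q_1 = (0.1667, -4.0000, -0.8333, -0.3333).
‖u_2‖ = 4.1028, so q_2 = (0.0406, -0.9749, -0.2031, -0.0812).
q_1·a_3 = (-0.4082)·3 + 0.0000·1 + (-0.4082)·(-2) + 0.8165·1 = 0.4082; q_2·a_3 = 0.0406·3 + (-0.9749)·1 + (-0.2031)·(-2) + (-0.0812)·1 = -0.5281.
u_3 = a_3 − 0.4082·q_1 + 0.5281·q_2 = (3.1881, 0.4851, -1.9406, 0.6238).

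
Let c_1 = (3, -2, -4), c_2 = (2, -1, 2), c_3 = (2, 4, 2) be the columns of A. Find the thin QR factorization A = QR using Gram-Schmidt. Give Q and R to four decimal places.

Q = [[0.5571, 0.6667, 0.4952], [-0.3714, -0.3333, 0.8666], [-0.7428, 0.6667, -0.0619]], R = [[5.3852, 0.0000, -1.8570], [0.0000, 3.0000, 1.3333], [0.0000, 0.0000, 4.3329]]

c_1 = (3, -2, -4); ‖c_1‖ = 5.3852, so e_1 = (0.5571, -0.3714, -0.7428).
e_1·c_2 = 0.5571·2 + (-0.3714)·(-1) + (-0.7428)·2 = 0.0000.
u_2 = c_2 + 0.0000·e_1 = (2.0000, -1.0000, 2.0000).
‖u_2‖ = 3.0000, so e_2 = (0.6667, -0.3333, 0.6667).
e_1·c_3 = 0.5571·2 + (-0.3714)·4 + (-0.7428)·2 = -1.8570; e_2·c_3 = 0.6667·2 + (-0.3333)·4 + 0.6667·2 = 1.3333.
u_3 = c_3 + 1.8570·e_1 − 1.3333·e_2 = (2.1456, 3.7548, -0.2682).
‖u_3‖ = 4.3329, so e_3 = (0.4952, 0.8666, -0.0619).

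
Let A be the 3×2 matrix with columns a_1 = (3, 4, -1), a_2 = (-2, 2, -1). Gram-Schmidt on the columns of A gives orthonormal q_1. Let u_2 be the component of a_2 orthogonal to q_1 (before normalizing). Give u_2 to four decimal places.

q_1 = a_1/‖a_1‖ = (3, 4, -1)/5.0990 = (0.5883, 0.7845, -0.1961).
r_{12} = q_1·a_2 = 0.5883.
u_2 = a_2 − 0.5883·q_1 = (-2.3462, 1.5385, -0.8846).

u_2 = (-2.3462, 1.5385, -0.8846)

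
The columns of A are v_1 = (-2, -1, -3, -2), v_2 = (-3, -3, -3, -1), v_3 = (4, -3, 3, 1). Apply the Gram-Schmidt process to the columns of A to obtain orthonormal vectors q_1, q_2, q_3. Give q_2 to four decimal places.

q_2 = (-0.3236, -0.7858, 0.1387, 0.5085)

q_1 = v_1/‖v_1‖ = (-2, -1, -3, -2)/4.2426 = (-0.4714, -0.2357, -0.7071, -0.4714).
r_{12} = q_1·v_2 = 4.7140.
u_2 = v_2 − 4.7140·q_1 = (-0.7778, -1.8889, 0.3333, 1.2222).
‖u_2‖ = 2.4037, so q_2 = (-0.3236, -0.7858, 0.1387, 0.5085).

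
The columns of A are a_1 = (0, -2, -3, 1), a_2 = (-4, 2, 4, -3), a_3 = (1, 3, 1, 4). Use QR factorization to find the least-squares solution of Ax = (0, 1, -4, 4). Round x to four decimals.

q_1 = a_1/‖a_1‖ = (0, -2, -3, 1)/3.7417 = (0.0000, -0.5345, -0.8018, 0.2673).
r_{12} = q_1·a_2 = -5.0780.
u_2 = a_2 + 5.0780·q_1 = (-4.0000, -0.7143, -0.0714, -1.6429).
‖u_2‖ = 4.3834, so q_2 = (-0.9125, -0.1630, -0.0163, -0.3748).
r_{13} = q_1·a_3 = -1.3363; r_{23} = q_2·a_3 = -2.9168.
u_3 = a_3 + 1.3363·q_1 + 2.9168·q_2 = (-1.6617, 1.8104, -0.1190, 3.2639).
‖u_3‖ = 4.0873, so q_3 = (-0.4066, 0.4429, -0.0291, 0.7985).
Qᵀb = (3.7417, -1.5969, 3.7535).
Back-substitute: x_3 = 3.7535/4.0873 = 0.9183.
x_2 = (-1.5969 + 2.9168·0.9183)/4.3834 = 0.2468.
x_1 = (3.7417 + 5.0780·0.2468 + 1.3363·0.9183)/3.7417 = 1.6629.

x = (1.6629, 0.2468, 0.9183)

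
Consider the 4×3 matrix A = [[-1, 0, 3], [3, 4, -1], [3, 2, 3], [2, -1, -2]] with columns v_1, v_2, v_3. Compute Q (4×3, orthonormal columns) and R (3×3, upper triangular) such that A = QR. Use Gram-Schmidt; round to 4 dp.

v_1 = (-1, 3, 3, 2); ‖v_1‖ = 4.7958, so e_1 = (-0.2085, 0.6255, 0.6255, 0.4170).
e_1·v_2 = (-0.2085)·0 + 0.6255·4 + 0.6255·2 + 0.4170·(-1) = 3.3362.
u_2 = v_2 − 3.3362·e_1 = (0.6957, 1.9130, -0.0870, -2.3913).
‖u_2‖ = 3.1416, so e_2 = (0.2214, 0.6089, -0.0277, -0.7612).
e_1·v_3 = (-0.2085)·3 + 0.6255·(-1) + 0.6255·3 + 0.4170·(-2) = -0.2085; e_2·v_3 = 0.2214·3 + 0.6089·(-1) + (-0.0277)·3 + (-0.7612)·(-2) = 1.4947.
u_3 = v_3 + 0.2085·e_1 − 1.4947·e_2 = (2.6256, -1.7797, 3.1718, -0.7753).
‖u_3‖ = 4.5522, so e_3 = (0.5768, -0.3910, 0.6968, -0.1703).

Q = [[-0.2085, 0.2214, 0.5768], [0.6255, 0.6089, -0.3910], [0.6255, -0.0277, 0.6968], [0.4170, -0.7612, -0.1703]], R = [[4.7958, 3.3362, -0.2085], [0.0000, 3.1416, 1.4947], [0.0000, 0.0000, 4.5522]]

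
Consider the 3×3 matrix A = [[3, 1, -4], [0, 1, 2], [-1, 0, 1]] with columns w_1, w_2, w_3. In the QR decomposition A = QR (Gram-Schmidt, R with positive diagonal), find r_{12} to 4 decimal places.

e_1 = w_1/‖w_1‖ = (3, 0, -1)/3.1623 = (0.9487, 0.0000, -0.3162).
r_{12} = e_1·w_2 = 0.9487.

r_{12} = 0.9487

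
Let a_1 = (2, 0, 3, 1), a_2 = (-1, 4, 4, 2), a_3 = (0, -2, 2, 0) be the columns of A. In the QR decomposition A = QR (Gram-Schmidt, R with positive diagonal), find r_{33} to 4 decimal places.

r_{33} = 2.1068

a_1 = (2, 0, 3, 1); ‖a_1‖ = 3.7417, so e_1 = (0.5345, 0.0000, 0.8018, 0.2673).
e_1·a_2 = 0.5345·(-1) + 0.0000·4 + 0.8018·4 + 0.2673·2 = 3.2071.
u_2 = a_2 − 3.2071·e_1 = (-2.7143, 4.0000, 1.4286, 1.1429).
‖u_2‖ = 5.1686, so e_2 = (-0.5252, 0.7739, 0.2764, 0.2211).
e_1·a_3 = 0.5345·0 + 0.0000·(-2) + 0.8018·2 + 0.2673·0 = 1.6036; e_2·a_3 = (-0.5252)·0 + 0.7739·(-2) + 0.2764·2 + 0.2211·0 = -0.9950.
u_3 = a_3 − 1.6036·e_1 + 0.9950·e_2 = (-1.3797, -1.2299, 0.9893, -0.2086).
r_{33} = ‖u_3‖ = 2.1068.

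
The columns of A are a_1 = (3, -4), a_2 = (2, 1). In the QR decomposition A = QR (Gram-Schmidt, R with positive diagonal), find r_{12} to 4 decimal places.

r_{12} = 0.4000

q_1 = a_1/‖a_1‖ = (3, -4)/5.0000 = (0.6000, -0.8000).
r_{12} = q_1·a_2 = 0.4000.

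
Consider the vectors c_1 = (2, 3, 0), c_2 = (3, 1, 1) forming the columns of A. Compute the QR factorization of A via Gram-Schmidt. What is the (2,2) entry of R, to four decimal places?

q_1 = c_1/‖c_1‖ = (2, 3, 0)/3.6056 = (0.5547, 0.8321, 0.0000).
r_{12} = q_1·c_2 = 2.4962.
u_2 = c_2 − 2.4962·q_1 = (1.6154, -1.0769, 1.0000).
r_{22} = ‖u_2‖ = 2.1839.

r_{22} = 2.1839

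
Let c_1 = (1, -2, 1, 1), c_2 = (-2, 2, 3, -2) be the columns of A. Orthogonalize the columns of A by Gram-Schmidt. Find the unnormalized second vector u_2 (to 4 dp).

c_1 = (1, -2, 1, 1); ‖c_1‖ = 2.6458, so q_1 = (0.3780, -0.7559, 0.3780, 0.3780).
q_1·c_2 = 0.3780·(-2) + (-0.7559)·2 + 0.3780·3 + 0.3780·(-2) = -1.8898.
u_2 = c_2 + 1.8898·q_1 = (-1.2857, 0.5714, 3.7143, -1.2857).

u_2 = (-1.2857, 0.5714, 3.7143, -1.2857)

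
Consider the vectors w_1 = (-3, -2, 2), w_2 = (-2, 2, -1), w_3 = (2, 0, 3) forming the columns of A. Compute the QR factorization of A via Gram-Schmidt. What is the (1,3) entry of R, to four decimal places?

r_{13} = 0.0000

e_1 = w_1/‖w_1‖ = (-3, -2, 2)/4.1231 = (-0.7276, -0.4851, 0.4851).
r_{13} = e_1·w_3 = 0.0000.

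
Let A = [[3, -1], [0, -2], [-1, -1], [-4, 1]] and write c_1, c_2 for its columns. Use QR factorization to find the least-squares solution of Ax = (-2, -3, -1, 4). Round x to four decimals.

c_1 = (3, 0, -1, -4); ‖c_1‖ = 5.0990, so e_1 = (0.5883, 0.0000, -0.1961, -0.7845).
e_1·c_2 = 0.5883·(-1) + 0.0000·(-2) + (-0.1961)·(-1) + (-0.7845)·1 = -1.1767.
u_2 = c_2 + 1.1767·e_1 = (-0.3077, -2.0000, -1.2308, 0.0769).
‖u_2‖ = 2.3697, so e_2 = (-0.1298, -0.8440, -0.5194, 0.0325).
Qᵀb = (-4.1184, 3.4409).
Back-substitute: x_2 = 3.4409/2.3697 = 1.4521.
x_1 = (-4.1184 + 1.1767·1.4521)/5.0990 = -0.4726.

x = (-0.4726, 1.4521)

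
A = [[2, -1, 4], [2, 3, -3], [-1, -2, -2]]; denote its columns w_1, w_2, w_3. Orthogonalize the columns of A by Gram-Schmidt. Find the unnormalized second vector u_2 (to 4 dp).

u_2 = (-2.3333, 1.6667, -1.3333)

w_1 = (2, 2, -1); ‖w_1‖ = 3.0000, so e_1 = (0.6667, 0.6667, -0.3333).
e_1·w_2 = 0.6667·(-1) + 0.6667·3 + (-0.3333)·(-2) = 2.0000.
u_2 = w_2 − 2.0000·e_1 = (-2.3333, 1.6667, -1.3333).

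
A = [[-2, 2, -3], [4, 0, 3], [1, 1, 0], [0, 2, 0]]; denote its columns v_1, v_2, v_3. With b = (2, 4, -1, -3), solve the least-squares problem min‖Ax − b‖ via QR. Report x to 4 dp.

v_1 = (-2, 4, 1, 0); ‖v_1‖ = 4.5826, so e_1 = (-0.4364, 0.8729, 0.2182, 0.0000).
e_1·v_2 = (-0.4364)·2 + 0.8729·0 + 0.2182·1 + 0.0000·2 = -0.6547.
u_2 = v_2 + 0.6547·e_1 = (1.7143, 0.5714, 1.1429, 2.0000).
‖u_2‖ = 2.9277, so e_2 = (0.5855, 0.1952, 0.3904, 0.6831).
e_1·v_3 = (-0.4364)·(-3) + 0.8729·3 + 0.2182·0 + 0.0000·0 = 3.9279; e_2·v_3 = 0.5855·(-3) + 0.1952·3 + 0.3904·0 + 0.6831·0 = -1.1711.
u_3 = v_3 − 3.9279·e_1 + 1.1711·e_2 = (-0.6000, -0.2000, -0.4000, 0.8000).
‖u_3‖ = 1.0954, so e_3 = (-0.5477, -0.1826, -0.3651, 0.7303).
Qᵀb = (2.4004, -0.4880, -3.6515).
Back-substitute: x_3 = -3.6515/1.0954 = -3.3333.
x_2 = (-0.4880 + 1.1711·(-3.3333))/2.9277 = -1.5000.
x_1 = (2.4004 + 0.6547·(-1.5000) − 3.9279·(-3.3333))/4.5826 = 3.1667.

x = (3.1667, -1.5000, -3.3333)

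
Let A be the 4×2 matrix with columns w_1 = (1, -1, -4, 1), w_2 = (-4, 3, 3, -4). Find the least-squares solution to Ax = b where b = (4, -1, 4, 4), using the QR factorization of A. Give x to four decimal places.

x = (-2.0879, -1.4204)

w_1 = (1, -1, -4, 1); ‖w_1‖ = 4.3589, so q_1 = (0.2294, -0.2294, -0.9177, 0.2294).
q_1·w_2 = 0.2294·(-4) + (-0.2294)·3 + (-0.9177)·3 + 0.2294·(-4) = -5.2766.
u_2 = w_2 + 5.2766·q_1 = (-2.7895, 1.7895, -1.8421, -2.7895).
‖u_2‖ = 4.7072, so q_2 = (-0.5926, 0.3802, -0.3913, -0.5926).
Qᵀb = (-1.6059, -6.6863).
Back-substitute: x_2 = -6.6863/4.7072 = -1.4204.
x_1 = (-1.6059 + 5.2766·(-1.4204))/4.3589 = -2.0879.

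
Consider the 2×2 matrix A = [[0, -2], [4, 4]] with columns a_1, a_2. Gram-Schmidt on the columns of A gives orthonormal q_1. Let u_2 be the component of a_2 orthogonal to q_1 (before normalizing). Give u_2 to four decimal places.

a_1 = (0, 4); ‖a_1‖ = 4.0000, so q_1 = (0.0000, 1.0000).
q_1·a_2 = 0.0000·(-2) + 1.0000·4 = 4.0000.
u_2 = a_2 − 4.0000·q_1 = (-2.0000, 0.0000).

u_2 = (-2.0000, 0.0000)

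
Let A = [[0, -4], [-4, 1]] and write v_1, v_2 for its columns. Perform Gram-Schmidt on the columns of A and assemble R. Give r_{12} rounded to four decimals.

r_{12} = -1.0000

v_1 = (0, -4); ‖v_1‖ = 4.0000, so q_1 = (0.0000, -1.0000).
r_{12} = q_1·v_2 = -1.0000.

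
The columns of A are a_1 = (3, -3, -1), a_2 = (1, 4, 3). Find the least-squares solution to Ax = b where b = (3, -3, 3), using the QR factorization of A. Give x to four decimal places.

a_1 = (3, -3, -1); ‖a_1‖ = 4.3589, so q_1 = (0.6882, -0.6882, -0.2294).
q_1·a_2 = 0.6882·1 + (-0.6882)·4 + (-0.2294)·3 = -2.7530.
u_2 = a_2 + 2.7530·q_1 = (2.8947, 2.1053, 2.3684).
‖u_2‖ = 4.2920, so q_2 = (0.6745, 0.4905, 0.5518).
Qᵀb = (3.4412, 2.2073).
Back-substitute: x_2 = 2.2073/4.2920 = 0.5143.
x_1 = (3.4412 + 2.7530·0.5143)/4.3589 = 1.1143.

x = (1.1143, 0.5143)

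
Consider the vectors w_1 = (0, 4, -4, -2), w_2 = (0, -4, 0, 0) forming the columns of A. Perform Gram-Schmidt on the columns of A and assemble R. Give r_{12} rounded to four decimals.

r_{12} = -2.6667

w_1 = (0, 4, -4, -2); ‖w_1‖ = 6.0000, so q_1 = (0.0000, 0.6667, -0.6667, -0.3333).
r_{12} = q_1·w_2 = -2.6667.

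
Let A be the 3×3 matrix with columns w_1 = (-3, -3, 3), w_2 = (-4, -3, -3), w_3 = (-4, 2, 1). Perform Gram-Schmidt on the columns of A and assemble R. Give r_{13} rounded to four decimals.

w_1 = (-3, -3, 3); ‖w_1‖ = 5.1962, so e_1 = (-0.5774, -0.5774, 0.5774).
r_{13} = e_1·w_3 = 1.7321.

r_{13} = 1.7321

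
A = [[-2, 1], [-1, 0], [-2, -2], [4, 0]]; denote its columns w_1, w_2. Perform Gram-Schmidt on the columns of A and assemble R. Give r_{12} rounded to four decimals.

e_1 = w_1/‖w_1‖ = (-2, -1, -2, 4)/5.0000 = (-0.4000, -0.2000, -0.4000, 0.8000).
r_{12} = e_1·w_2 = 0.4000.

r_{12} = 0.4000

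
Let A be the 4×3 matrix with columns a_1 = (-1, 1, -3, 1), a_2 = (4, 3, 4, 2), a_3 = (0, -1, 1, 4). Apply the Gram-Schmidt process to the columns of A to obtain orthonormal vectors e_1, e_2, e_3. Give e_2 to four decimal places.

a_1 = (-1, 1, -3, 1); ‖a_1‖ = 3.4641, so e_1 = (-0.2887, 0.2887, -0.8660, 0.2887).
e_1·a_2 = (-0.2887)·4 + 0.2887·3 + (-0.8660)·4 + 0.2887·2 = -3.1754.
u_2 = a_2 + 3.1754·e_1 = (3.0833, 3.9167, 1.2500, 2.9167).
‖u_2‖ = 5.9090, so e_2 = (0.5218, 0.6628, 0.2115, 0.4936).

e_2 = (0.5218, 0.6628, 0.2115, 0.4936)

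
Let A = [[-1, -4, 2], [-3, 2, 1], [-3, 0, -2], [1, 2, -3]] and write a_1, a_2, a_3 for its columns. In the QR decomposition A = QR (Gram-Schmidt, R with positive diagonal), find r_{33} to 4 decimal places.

r_{33} = 3.4351

q_1 = a_1/‖a_1‖ = (-1, -3, -3, 1)/4.4721 = (-0.2236, -0.6708, -0.6708, 0.2236).
r_{12} = q_1·a_2 = 0.0000.
u_2 = a_2 + 0.0000·q_1 = (-4.0000, 2.0000, 0.0000, 2.0000).
‖u_2‖ = 4.8990, so q_2 = (-0.8165, 0.4082, 0.0000, 0.4082).
r_{13} = q_1·a_3 = -0.4472; r_{23} = q_2·a_3 = -2.4495.
u_3 = a_3 + 0.4472·q_1 + 2.4495·q_2 = (-0.1000, 1.7000, -2.3000, -1.9000).
r_{33} = ‖u_3‖ = 3.4351.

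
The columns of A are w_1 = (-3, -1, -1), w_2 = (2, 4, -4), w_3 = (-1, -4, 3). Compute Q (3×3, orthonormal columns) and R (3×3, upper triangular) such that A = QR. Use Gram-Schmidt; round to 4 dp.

Q = [[-0.9045, 0.0636, 0.4216], [-0.3015, 0.6039, -0.7379], [-0.3015, -0.7946, -0.5270]], R = [[3.3166, -1.8091, 1.2060], [0.0000, 5.7208, -4.8627], [0.0000, 0.0000, 0.9487]]

w_1 = (-3, -1, -1); ‖w_1‖ = 3.3166, so e_1 = (-0.9045, -0.3015, -0.3015).
e_1·w_2 = (-0.9045)·2 + (-0.3015)·4 + (-0.3015)·(-4) = -1.8091.
u_2 = w_2 + 1.8091·e_1 = (0.3636, 3.4545, -4.5455).
‖u_2‖ = 5.7208, so e_2 = (0.0636, 0.6039, -0.7946).
e_1·w_3 = (-0.9045)·(-1) + (-0.3015)·(-4) + (-0.3015)·3 = 1.2060; e_2·w_3 = 0.0636·(-1) + 0.6039·(-4) + (-0.7946)·3 = -4.8627.
u_3 = w_3 − 1.2060·e_1 + 4.8627·e_2 = (0.4000, -0.7000, -0.5000).
‖u_3‖ = 0.9487, so e_3 = (0.4216, -0.7379, -0.5270).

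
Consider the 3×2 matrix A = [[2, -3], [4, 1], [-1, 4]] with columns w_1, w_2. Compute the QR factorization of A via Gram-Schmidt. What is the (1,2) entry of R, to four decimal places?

q_1 = w_1/‖w_1‖ = (2, 4, -1)/4.5826 = (0.4364, 0.8729, -0.2182).
r_{12} = q_1·w_2 = -1.3093.

r_{12} = -1.3093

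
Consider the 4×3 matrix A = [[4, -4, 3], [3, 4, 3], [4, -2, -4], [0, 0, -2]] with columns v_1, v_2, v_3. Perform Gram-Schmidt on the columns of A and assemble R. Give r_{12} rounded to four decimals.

v_1 = (4, 3, 4, 0); ‖v_1‖ = 6.4031, so q_1 = (0.6247, 0.4685, 0.6247, 0.0000).
r_{12} = q_1·v_2 = -1.8741.

r_{12} = -1.8741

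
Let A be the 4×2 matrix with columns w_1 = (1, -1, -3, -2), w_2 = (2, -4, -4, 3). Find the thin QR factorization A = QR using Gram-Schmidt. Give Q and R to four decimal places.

e_1 = w_1/‖w_1‖ = (1, -1, -3, -2)/3.8730 = (0.2582, -0.2582, -0.7746, -0.5164).
r_{12} = e_1·w_2 = 3.0984.
u_2 = w_2 − 3.0984·e_1 = (1.2000, -3.2000, -1.6000, 4.6000).
‖u_2‖ = 5.9498, so e_2 = (0.2017, -0.5378, -0.2689, 0.7731).

Q = [[0.2582, 0.2017], [-0.2582, -0.5378], [-0.7746, -0.2689], [-0.5164, 0.7731]], R = [[3.8730, 3.0984], [0.0000, 5.9498]]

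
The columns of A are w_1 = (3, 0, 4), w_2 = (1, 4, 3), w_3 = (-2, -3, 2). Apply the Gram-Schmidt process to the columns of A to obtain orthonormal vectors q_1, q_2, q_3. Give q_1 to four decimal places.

q_1 = (0.6000, 0.0000, 0.8000)

w_1 = (3, 0, 4); ‖w_1‖ = 5.0000, so q_1 = (0.6000, 0.0000, 0.8000).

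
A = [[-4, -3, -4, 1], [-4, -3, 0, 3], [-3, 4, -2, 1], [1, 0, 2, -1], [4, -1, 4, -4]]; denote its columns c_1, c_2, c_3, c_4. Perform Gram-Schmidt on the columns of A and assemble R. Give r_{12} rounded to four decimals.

r_{12} = 1.0505

c_1 = (-4, -4, -3, 1, 4); ‖c_1‖ = 7.6158, so q_1 = (-0.5252, -0.5252, -0.3939, 0.1313, 0.5252).
r_{12} = q_1·c_2 = 1.0505.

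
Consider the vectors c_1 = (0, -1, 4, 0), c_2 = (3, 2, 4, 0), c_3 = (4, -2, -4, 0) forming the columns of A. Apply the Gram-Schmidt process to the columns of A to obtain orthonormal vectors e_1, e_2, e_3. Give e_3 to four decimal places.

e_1 = c_1/‖c_1‖ = (0, -1, 4, 0)/4.1231 = (0.0000, -0.2425, 0.9701, 0.0000).
r_{12} = e_1·c_2 = 3.3955.
u_2 = c_2 − 3.3955·e_1 = (3.0000, 2.8235, 0.7059, 0.0000).
‖u_2‖ = 4.1798, so e_2 = (0.7177, 0.6755, 0.1689, 0.0000).
r_{13} = e_1·c_3 = -3.3955; r_{23} = e_2·c_3 = 0.8444.
u_3 = c_3 + 3.3955·e_1 − 0.8444·e_2 = (3.3939, -3.3939, -0.8485, 0.0000).
‖u_3‖ = 4.8742, so e_3 = (0.6963, -0.6963, -0.1741, 0.0000).

e_3 = (0.6963, -0.6963, -0.1741, 0.0000)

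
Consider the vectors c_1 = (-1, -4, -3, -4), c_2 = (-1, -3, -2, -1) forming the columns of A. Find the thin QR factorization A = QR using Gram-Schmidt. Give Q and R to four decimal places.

c_1 = (-1, -4, -3, -4); ‖c_1‖ = 6.4807, so q_1 = (-0.1543, -0.6172, -0.4629, -0.6172).
q_1·c_2 = (-0.1543)·(-1) + (-0.6172)·(-3) + (-0.4629)·(-2) + (-0.6172)·(-1) = 3.5490.
u_2 = c_2 − 3.5490·q_1 = (-0.4524, -0.8095, -0.3571, 1.1905).
‖u_2‖ = 1.5507, so q_2 = (-0.2917, -0.5220, -0.2303, 0.7677).

Q = [[-0.1543, -0.2917], [-0.6172, -0.5220], [-0.4629, -0.2303], [-0.6172, 0.7677]], R = [[6.4807, 3.5490], [0.0000, 1.5507]]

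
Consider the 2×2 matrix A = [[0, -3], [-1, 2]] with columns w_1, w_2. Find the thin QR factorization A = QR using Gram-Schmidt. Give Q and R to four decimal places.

w_1 = (0, -1); ‖w_1‖ = 1.0000, so e_1 = (0.0000, -1.0000).
e_1·w_2 = 0.0000·(-3) + (-1.0000)·2 = -2.0000.
u_2 = w_2 + 2.0000·e_1 = (-3.0000, 0.0000).
‖u_2‖ = 3.0000, so e_2 = (-1.0000, 0.0000).

Q = [[0.0000, -1.0000], [-1.0000, 0.0000]], R = [[1.0000, -2.0000], [0.0000, 3.0000]]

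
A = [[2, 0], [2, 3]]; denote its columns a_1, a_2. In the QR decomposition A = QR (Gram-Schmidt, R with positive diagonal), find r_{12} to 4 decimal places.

r_{12} = 2.1213

e_1 = a_1/‖a_1‖ = (2, 2)/2.8284 = (0.7071, 0.7071).
r_{12} = e_1·a_2 = 2.1213.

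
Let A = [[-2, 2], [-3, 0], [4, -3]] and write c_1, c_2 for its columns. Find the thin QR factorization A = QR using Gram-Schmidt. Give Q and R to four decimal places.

c_1 = (-2, -3, 4); ‖c_1‖ = 5.3852, so e_1 = (-0.3714, -0.5571, 0.7428).
e_1·c_2 = (-0.3714)·2 + (-0.5571)·0 + 0.7428·(-3) = -2.9711.
u_2 = c_2 + 2.9711·e_1 = (0.8966, -1.6552, -0.7931).
‖u_2‖ = 2.0426, so e_2 = (0.4389, -0.8103, -0.3883).

Q = [[-0.3714, 0.4389], [-0.5571, -0.8103], [0.7428, -0.3883]], R = [[5.3852, -2.9711], [0.0000, 2.0426]]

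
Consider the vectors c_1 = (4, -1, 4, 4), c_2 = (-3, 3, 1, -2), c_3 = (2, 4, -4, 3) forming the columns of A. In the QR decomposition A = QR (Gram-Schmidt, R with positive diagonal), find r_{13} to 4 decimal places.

r_{13} = 0.0000

q_1 = c_1/‖c_1‖ = (4, -1, 4, 4)/7.0000 = (0.5714, -0.1429, 0.5714, 0.5714).
r_{13} = q_1·c_3 = 0.0000.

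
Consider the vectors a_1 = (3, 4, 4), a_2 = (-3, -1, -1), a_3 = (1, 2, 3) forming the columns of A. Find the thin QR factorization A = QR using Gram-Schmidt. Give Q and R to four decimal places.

Q = [[0.4685, -0.8835, 0.0000], [0.6247, 0.3313, -0.7071], [0.6247, 0.3313, 0.7071]], R = [[6.4031, -2.6550, 3.5920], [0.0000, 1.9878, 0.7730], [0.0000, 0.0000, 0.7071]]

a_1 = (3, 4, 4); ‖a_1‖ = 6.4031, so q_1 = (0.4685, 0.6247, 0.6247).
q_1·a_2 = 0.4685·(-3) + 0.6247·(-1) + 0.6247·(-1) = -2.6550.
u_2 = a_2 + 2.6550·q_1 = (-1.7561, 0.6585, 0.6585).
‖u_2‖ = 1.9878, so q_2 = (-0.8835, 0.3313, 0.3313).
q_1·a_3 = 0.4685·1 + 0.6247·2 + 0.6247·3 = 3.5920; q_2·a_3 = (-0.8835)·1 + 0.3313·2 + 0.3313·3 = 0.7730.
u_3 = a_3 − 3.5920·q_1 − 0.7730·q_2 = (0.0000, -0.5000, 0.5000).
‖u_3‖ = 0.7071, so q_3 = (0.0000, -0.7071, 0.7071).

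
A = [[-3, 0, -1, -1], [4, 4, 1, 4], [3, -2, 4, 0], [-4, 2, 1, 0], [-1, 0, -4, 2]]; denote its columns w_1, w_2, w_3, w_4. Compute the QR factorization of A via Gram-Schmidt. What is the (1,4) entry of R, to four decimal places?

r_{14} = 2.3805

e_1 = w_1/‖w_1‖ = (-3, 4, 3, -4, -1)/7.1414 = (-0.4201, 0.5601, 0.4201, -0.5601, -0.1400).
r_{14} = e_1·w_4 = 2.3805.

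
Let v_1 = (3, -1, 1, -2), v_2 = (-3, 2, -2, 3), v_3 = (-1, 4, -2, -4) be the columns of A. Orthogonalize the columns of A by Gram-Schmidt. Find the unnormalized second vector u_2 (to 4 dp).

e_1 = v_1/‖v_1‖ = (3, -1, 1, -2)/3.8730 = (0.7746, -0.2582, 0.2582, -0.5164).
r_{12} = e_1·v_2 = -4.9058.
u_2 = v_2 + 4.9058·e_1 = (0.8000, 0.7333, -0.7333, 0.4667).

u_2 = (0.8000, 0.7333, -0.7333, 0.4667)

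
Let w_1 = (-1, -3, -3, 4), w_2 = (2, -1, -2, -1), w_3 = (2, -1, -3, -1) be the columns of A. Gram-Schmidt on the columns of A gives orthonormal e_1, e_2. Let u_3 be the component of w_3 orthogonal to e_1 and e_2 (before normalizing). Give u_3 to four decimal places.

u_3 = (-0.2874, 0.3900, -0.4311, -0.1026)

w_1 = (-1, -3, -3, 4); ‖w_1‖ = 5.9161, so e_1 = (-0.1690, -0.5071, -0.5071, 0.6761).
e_1·w_2 = (-0.1690)·2 + (-0.5071)·(-1) + (-0.5071)·(-2) + 0.6761·(-1) = 0.5071.
u_2 = w_2 − 0.5071·e_1 = (2.0857, -0.7429, -1.7429, -1.3429).
‖u_2‖ = 3.1214, so e_2 = (0.6682, -0.2380, -0.5584, -0.4302).
e_1·w_3 = (-0.1690)·2 + (-0.5071)·(-1) + (-0.5071)·(-3) + 0.6761·(-1) = 1.0142; e_2·w_3 = 0.6682·2 + (-0.2380)·(-1) + (-0.5584)·(-3) + (-0.4302)·(-1) = 3.6797.
u_3 = w_3 − 1.0142·e_1 − 3.6797·e_2 = (-0.2874, 0.3900, -0.4311, -0.1026).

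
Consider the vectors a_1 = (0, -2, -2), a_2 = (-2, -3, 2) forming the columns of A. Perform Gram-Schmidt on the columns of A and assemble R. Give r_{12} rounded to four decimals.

a_1 = (0, -2, -2); ‖a_1‖ = 2.8284, so e_1 = (0.0000, -0.7071, -0.7071).
r_{12} = e_1·a_2 = 0.7071.

r_{12} = 0.7071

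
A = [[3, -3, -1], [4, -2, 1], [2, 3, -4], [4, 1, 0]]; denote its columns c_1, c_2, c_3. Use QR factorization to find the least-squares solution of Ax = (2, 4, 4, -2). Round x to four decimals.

e_1 = c_1/‖c_1‖ = (3, 4, 2, 4)/6.7082 = (0.4472, 0.5963, 0.2981, 0.5963).
r_{12} = e_1·c_2 = -1.0435.
u_2 = c_2 + 1.0435·e_1 = (-2.5333, -1.3778, 3.3111, 1.6222).
‖u_2‖ = 4.6809, so e_2 = (-0.5412, -0.2943, 0.7074, 0.3466).
r_{13} = e_1·c_3 = -1.0435; r_{23} = e_2·c_3 = -2.5826.
u_3 = c_3 + 1.0435·e_1 + 2.5826·e_2 = (-1.9310, 0.8621, -1.8621, 1.5172).
‖u_3‖ = 3.2002, so e_3 = (-0.6034, 0.2694, -0.5819, 0.4741).
Qᵀb = (3.2796, -0.1234, -3.4049).
Back-substitute: x_3 = -3.4049/3.2002 = -1.0640.
x_2 = (-0.1234 + 2.5826·(-1.0640))/4.6809 = -0.6134.
x_1 = (3.2796 + 1.0435·(-0.6134) + 1.0435·(-1.0640))/6.7082 = 0.2280.

x = (0.2280, -0.6134, -1.0640)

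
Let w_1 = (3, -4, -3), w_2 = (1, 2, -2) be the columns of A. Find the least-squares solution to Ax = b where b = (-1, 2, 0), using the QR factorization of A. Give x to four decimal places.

x = (-0.3344, 0.3705)

w_1 = (3, -4, -3); ‖w_1‖ = 5.8310, so q_1 = (0.5145, -0.6860, -0.5145).
q_1·w_2 = 0.5145·1 + (-0.6860)·2 + (-0.5145)·(-2) = 0.1715.
u_2 = w_2 − 0.1715·q_1 = (0.9118, 2.1176, -1.9118).
‖u_2‖ = 2.9951, so q_2 = (0.3044, 0.7070, -0.6383).
Qᵀb = (-1.8865, 1.1097).
Back-substitute: x_2 = 1.1097/2.9951 = 0.3705.
x_1 = (-1.8865 − 0.1715·0.3705)/5.8310 = -0.3344.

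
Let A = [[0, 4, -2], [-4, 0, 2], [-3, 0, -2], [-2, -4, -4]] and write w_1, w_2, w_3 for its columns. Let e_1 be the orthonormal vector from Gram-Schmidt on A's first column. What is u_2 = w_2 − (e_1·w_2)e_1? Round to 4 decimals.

w_1 = (0, -4, -3, -2); ‖w_1‖ = 5.3852, so e_1 = (0.0000, -0.7428, -0.5571, -0.3714).
e_1·w_2 = 0.0000·4 + (-0.7428)·0 + (-0.5571)·0 + (-0.3714)·(-4) = 1.4856.
u_2 = w_2 − 1.4856·e_1 = (4.0000, 1.1034, 0.8276, -3.4483).

u_2 = (4.0000, 1.1034, 0.8276, -3.4483)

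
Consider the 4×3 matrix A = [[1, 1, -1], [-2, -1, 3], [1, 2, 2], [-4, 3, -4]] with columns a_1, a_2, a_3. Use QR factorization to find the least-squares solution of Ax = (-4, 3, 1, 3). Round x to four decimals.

x = (-1.2006, 0.2038, 0.6217)

a_1 = (1, -2, 1, -4); ‖a_1‖ = 4.6904, so e_1 = (0.2132, -0.4264, 0.2132, -0.8528).
e_1·a_2 = 0.2132·1 + (-0.4264)·(-1) + 0.2132·2 + (-0.8528)·3 = -1.4924.
u_2 = a_2 + 1.4924·e_1 = (1.3182, -1.6364, 2.3182, 1.7273).
‖u_2‖ = 3.5739, so e_2 = (0.3688, -0.4579, 0.6486, 0.4833).
e_1·a_3 = 0.2132·(-1) + (-0.4264)·3 + 0.2132·2 + (-0.8528)·(-4) = 2.3452; e_2·a_3 = 0.3688·(-1) + (-0.4579)·3 + 0.6486·2 + 0.4833·(-4) = -2.3784.
u_3 = a_3 − 2.3452·e_1 + 2.3784·e_2 = (-0.6228, 2.9110, 3.0427, -0.8505).
‖u_3‖ = 4.3409, so e_3 = (-0.1435, 0.6706, 0.7009, -0.1959).
Qᵀb = (-4.4772, -0.7504, 2.6988).
Back-substitute: x_3 = 2.6988/4.3409 = 0.6217.
x_2 = (-0.7504 + 2.3784·0.6217)/3.5739 = 0.2038.
x_1 = (-4.4772 + 1.4924·0.2038 − 2.3452·0.6217)/4.6904 = -1.2006.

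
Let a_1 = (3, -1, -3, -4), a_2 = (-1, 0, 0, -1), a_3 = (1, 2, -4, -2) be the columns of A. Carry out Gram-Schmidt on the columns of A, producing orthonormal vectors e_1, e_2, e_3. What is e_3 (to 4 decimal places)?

a_1 = (3, -1, -3, -4); ‖a_1‖ = 5.9161, so e_1 = (0.5071, -0.1690, -0.5071, -0.6761).
e_1·a_2 = 0.5071·(-1) + (-0.1690)·0 + (-0.5071)·0 + (-0.6761)·(-1) = 0.1690.
u_2 = a_2 − 0.1690·e_1 = (-1.0857, 0.0286, 0.0857, -0.8857).
‖u_2‖ = 1.4041, so e_2 = (-0.7733, 0.0203, 0.0610, -0.6308).
e_1·a_3 = 0.5071·1 + (-0.1690)·2 + (-0.5071)·(-4) + (-0.6761)·(-2) = 3.5496; e_2·a_3 = (-0.7733)·1 + 0.0203·2 + 0.0610·(-4) + (-0.6308)·(-2) = 0.2849.
u_3 = a_3 − 3.5496·e_1 − 0.2849·e_2 = (-0.5797, 2.5942, -2.2174, 0.5797).
‖u_3‖ = 3.5098, so e_3 = (-0.1652, 0.7391, -0.6318, 0.1652).

e_3 = (-0.1652, 0.7391, -0.6318, 0.1652)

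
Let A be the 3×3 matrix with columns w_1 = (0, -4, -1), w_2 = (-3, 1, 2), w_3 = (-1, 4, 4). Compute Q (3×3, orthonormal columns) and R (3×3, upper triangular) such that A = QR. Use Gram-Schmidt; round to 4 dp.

Q = [[0.0000, -0.8703, 0.4925], [-0.9701, -0.1195, -0.2111], [-0.2425, 0.4778, 0.8443]], R = [[4.1231, -1.4552, -4.8507], [0.0000, 3.4471, 2.3037], [0.0000, 0.0000, 2.0404]]

q_1 = w_1/‖w_1‖ = (0, -4, -1)/4.1231 = (0.0000, -0.9701, -0.2425).
r_{12} = q_1·w_2 = -1.4552.
u_2 = w_2 + 1.4552·q_1 = (-3.0000, -0.4118, 1.6471).
‖u_2‖ = 3.4471, so q_2 = (-0.8703, -0.1195, 0.4778).
r_{13} = q_1·w_3 = -4.8507; r_{23} = q_2·w_3 = 2.3037.
u_3 = w_3 + 4.8507·q_1 − 2.3037·q_2 = (1.0050, -0.4307, 1.7228).
‖u_3‖ = 2.0404, so q_3 = (0.4925, -0.2111, 0.8443).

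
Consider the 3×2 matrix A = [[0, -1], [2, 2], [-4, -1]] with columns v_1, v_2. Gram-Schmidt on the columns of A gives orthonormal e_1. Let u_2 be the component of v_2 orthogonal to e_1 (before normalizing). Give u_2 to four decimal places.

u_2 = (-1.0000, 1.2000, 0.6000)

v_1 = (0, 2, -4); ‖v_1‖ = 4.4721, so e_1 = (0.0000, 0.4472, -0.8944).
e_1·v_2 = 0.0000·(-1) + 0.4472·2 + (-0.8944)·(-1) = 1.7889.
u_2 = v_2 − 1.7889·e_1 = (-1.0000, 1.2000, 0.6000).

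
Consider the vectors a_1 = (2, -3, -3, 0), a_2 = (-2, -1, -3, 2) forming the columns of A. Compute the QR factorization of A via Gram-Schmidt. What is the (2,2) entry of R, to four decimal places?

r_{22} = 3.8847

a_1 = (2, -3, -3, 0); ‖a_1‖ = 4.6904, so q_1 = (0.4264, -0.6396, -0.6396, 0.0000).
q_1·a_2 = 0.4264·(-2) + (-0.6396)·(-1) + (-0.6396)·(-3) + 0.0000·2 = 1.7056.
u_2 = a_2 − 1.7056·q_1 = (-2.7273, 0.0909, -1.9091, 2.0000).
r_{22} = ‖u_2‖ = 3.8847.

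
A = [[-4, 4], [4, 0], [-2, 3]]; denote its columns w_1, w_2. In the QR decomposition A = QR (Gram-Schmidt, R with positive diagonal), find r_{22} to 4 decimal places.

e_1 = w_1/‖w_1‖ = (-4, 4, -2)/6.0000 = (-0.6667, 0.6667, -0.3333).
r_{12} = e_1·w_2 = -3.6667.
u_2 = w_2 + 3.6667·e_1 = (1.5556, 2.4444, 1.7778).
r_{22} = ‖u_2‖ = 3.3993.

r_{22} = 3.3993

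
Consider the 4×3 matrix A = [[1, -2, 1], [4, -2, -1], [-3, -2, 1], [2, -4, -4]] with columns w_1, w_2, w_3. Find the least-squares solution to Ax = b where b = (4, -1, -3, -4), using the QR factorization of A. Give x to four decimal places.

q_1 = w_1/‖w_1‖ = (1, 4, -3, 2)/5.4772 = (0.1826, 0.7303, -0.5477, 0.3651).
r_{12} = q_1·w_2 = -2.1909.
u_2 = w_2 + 2.1909·q_1 = (-1.6000, -0.4000, -3.2000, -3.2000).
‖u_2‖ = 4.8166, so q_2 = (-0.3322, -0.0830, -0.6644, -0.6644).
r_{13} = q_1·w_3 = -2.5560; r_{23} = q_2·w_3 = 1.7440.
u_3 = w_3 + 2.5560·q_1 − 1.7440·q_2 = (2.0460, 1.0115, 0.7586, -1.9080).
‖u_3‖ = 3.0701, so q_3 = (0.6664, 0.3295, 0.2471, -0.6215).
Qᵀb = (0.1826, 3.4049, 4.0809).
Back-substitute: x_3 = 4.0809/3.0701 = 1.3293.
x_2 = (3.4049 − 1.7440·1.3293)/4.8166 = 0.2256.
x_1 = (0.1826 + 2.1909·0.2256 + 2.5560·1.3293)/5.4772 = 0.7439.

x = (0.7439, 0.2256, 1.3293)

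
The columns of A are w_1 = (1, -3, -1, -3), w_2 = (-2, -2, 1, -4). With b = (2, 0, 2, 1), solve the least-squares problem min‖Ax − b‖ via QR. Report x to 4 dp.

x = (0.0545, -0.2727)

w_1 = (1, -3, -1, -3); ‖w_1‖ = 4.4721, so q_1 = (0.2236, -0.6708, -0.2236, -0.6708).
q_1·w_2 = 0.2236·(-2) + (-0.6708)·(-2) + (-0.2236)·1 + (-0.6708)·(-4) = 3.3541.
u_2 = w_2 − 3.3541·q_1 = (-2.7500, 0.2500, 1.7500, -1.7500).
‖u_2‖ = 3.7081, so q_2 = (-0.7416, 0.0674, 0.4719, -0.4719).
Qᵀb = (-0.6708, -1.0113).
Back-substitute: x_2 = -1.0113/3.7081 = -0.2727.
x_1 = (-0.6708 − 3.3541·(-0.2727))/4.4721 = 0.0545.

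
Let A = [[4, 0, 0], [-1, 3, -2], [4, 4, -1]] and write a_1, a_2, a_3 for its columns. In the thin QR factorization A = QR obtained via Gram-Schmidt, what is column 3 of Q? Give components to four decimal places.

a_1 = (4, -1, 4); ‖a_1‖ = 5.7446, so e_1 = (0.6963, -0.1741, 0.6963).
e_1·a_2 = 0.6963·0 + (-0.1741)·3 + 0.6963·4 = 2.2630.
u_2 = a_2 − 2.2630·e_1 = (-1.5758, 3.3939, 2.4242).
‖u_2‖ = 4.4586, so e_2 = (-0.3534, 0.7612, 0.5437).
e_1·a_3 = 0.6963·0 + (-0.1741)·(-2) + 0.6963·(-1) = -0.3482; e_2·a_3 = (-0.3534)·0 + 0.7612·(-2) + 0.5437·(-1) = -2.0662.
u_3 = a_3 + 0.3482·e_1 + 2.0662·e_2 = (-0.4878, -0.4878, 0.3659).
‖u_3‖ = 0.7809, so e_3 = (-0.6247, -0.6247, 0.4685).

e_3 = (-0.6247, -0.6247, 0.4685)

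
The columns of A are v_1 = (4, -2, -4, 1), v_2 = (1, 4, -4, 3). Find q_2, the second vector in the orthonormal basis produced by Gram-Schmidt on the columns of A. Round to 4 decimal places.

q_2 = (-0.1037, 0.8027, -0.3968, 0.4329)

q_1 = v_1/‖v_1‖ = (4, -2, -4, 1)/6.0828 = (0.6576, -0.3288, -0.6576, 0.1644).
r_{12} = q_1·v_2 = 2.4660.
u_2 = v_2 − 2.4660·q_1 = (-0.6216, 4.8108, -2.3784, 2.5946).
‖u_2‖ = 5.9932, so q_2 = (-0.1037, 0.8027, -0.3968, 0.4329).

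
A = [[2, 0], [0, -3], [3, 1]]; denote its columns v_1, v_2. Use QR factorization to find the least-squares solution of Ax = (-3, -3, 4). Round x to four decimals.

v_1 = (2, 0, 3); ‖v_1‖ = 3.6056, so e_1 = (0.5547, 0.0000, 0.8321).
e_1·v_2 = 0.5547·0 + 0.0000·(-3) + 0.8321·1 = 0.8321.
u_2 = v_2 − 0.8321·e_1 = (-0.4615, -3.0000, 0.3077).
‖u_2‖ = 3.0509, so e_2 = (-0.1513, -0.9833, 0.1009).
Qᵀb = (1.6641, 3.8073).
Back-substitute: x_2 = 3.8073/3.0509 = 1.2479.
x_1 = (1.6641 − 0.8321·1.2479)/3.6056 = 0.1736.

x = (0.1736, 1.2479)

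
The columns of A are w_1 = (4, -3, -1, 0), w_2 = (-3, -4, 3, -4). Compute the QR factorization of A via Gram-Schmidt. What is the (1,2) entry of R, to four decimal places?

r_{12} = -0.5883

w_1 = (4, -3, -1, 0); ‖w_1‖ = 5.0990, so q_1 = (0.7845, -0.5883, -0.1961, 0.0000).
r_{12} = q_1·w_2 = -0.5883.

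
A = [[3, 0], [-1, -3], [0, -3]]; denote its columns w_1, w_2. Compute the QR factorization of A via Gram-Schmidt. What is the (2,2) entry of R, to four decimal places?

r_{22} = 4.1352

w_1 = (3, -1, 0); ‖w_1‖ = 3.1623, so q_1 = (0.9487, -0.3162, 0.0000).
q_1·w_2 = 0.9487·0 + (-0.3162)·(-3) + 0.0000·(-3) = 0.9487.
u_2 = w_2 − 0.9487·q_1 = (-0.9000, -2.7000, -3.0000).
r_{22} = ‖u_2‖ = 4.1352.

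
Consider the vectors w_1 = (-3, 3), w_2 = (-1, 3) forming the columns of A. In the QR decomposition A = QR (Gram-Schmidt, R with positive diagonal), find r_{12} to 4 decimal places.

r_{12} = 2.8284

w_1 = (-3, 3); ‖w_1‖ = 4.2426, so q_1 = (-0.7071, 0.7071).
r_{12} = q_1·w_2 = 2.8284.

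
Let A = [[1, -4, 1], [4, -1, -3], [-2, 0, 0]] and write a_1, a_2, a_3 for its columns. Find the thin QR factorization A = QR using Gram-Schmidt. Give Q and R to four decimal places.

a_1 = (1, 4, -2); ‖a_1‖ = 4.5826, so e_1 = (0.2182, 0.8729, -0.4364).
e_1·a_2 = 0.2182·(-4) + 0.8729·(-1) + (-0.4364)·0 = -1.7457.
u_2 = a_2 + 1.7457·e_1 = (-3.6190, 0.5238, -0.7619).
‖u_2‖ = 3.7353, so e_2 = (-0.9689, 0.1402, -0.2040).
e_1·a_3 = 0.2182·1 + 0.8729·(-3) + (-0.4364)·0 = -2.4004; e_2·a_3 = (-0.9689)·1 + 0.1402·(-3) + (-0.2040)·0 = -1.3896.
u_3 = a_3 + 2.4004·e_1 + 1.3896·e_2 = (0.1775, -0.7099, -1.3311).
‖u_3‖ = 1.5189, so e_3 = (0.1168, -0.4674, -0.8763).

Q = [[0.2182, -0.9689, 0.1168], [0.8729, 0.1402, -0.4674], [-0.4364, -0.2040, -0.8763]], R = [[4.5826, -1.7457, -2.4004], [0.0000, 3.7353, -1.3896], [0.0000, 0.0000, 1.5189]]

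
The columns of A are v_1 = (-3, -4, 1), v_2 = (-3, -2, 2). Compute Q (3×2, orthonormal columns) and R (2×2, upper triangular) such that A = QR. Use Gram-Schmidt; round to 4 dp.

Q = [[-0.5883, -0.4576], [-0.7845, 0.5230], [0.1961, 0.7191]], R = [[5.0990, 3.7262], [0.0000, 1.7650]]

v_1 = (-3, -4, 1); ‖v_1‖ = 5.0990, so q_1 = (-0.5883, -0.7845, 0.1961).
q_1·v_2 = (-0.5883)·(-3) + (-0.7845)·(-2) + 0.1961·2 = 3.7262.
u_2 = v_2 − 3.7262·q_1 = (-0.8077, 0.9231, 1.2692).
‖u_2‖ = 1.7650, so q_2 = (-0.4576, 0.5230, 0.7191).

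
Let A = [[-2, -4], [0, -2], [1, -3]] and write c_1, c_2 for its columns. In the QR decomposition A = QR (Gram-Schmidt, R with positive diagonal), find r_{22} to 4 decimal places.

q_1 = c_1/‖c_1‖ = (-2, 0, 1)/2.2361 = (-0.8944, 0.0000, 0.4472).
r_{12} = q_1·c_2 = 2.2361.
u_2 = c_2 − 2.2361·q_1 = (-2.0000, -2.0000, -4.0000).
r_{22} = ‖u_2‖ = 4.8990.

r_{22} = 4.8990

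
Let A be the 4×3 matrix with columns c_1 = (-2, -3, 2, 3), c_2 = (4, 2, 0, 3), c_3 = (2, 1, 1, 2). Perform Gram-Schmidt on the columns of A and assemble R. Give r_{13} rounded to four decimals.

c_1 = (-2, -3, 2, 3); ‖c_1‖ = 5.0990, so q_1 = (-0.3922, -0.5883, 0.3922, 0.5883).
r_{13} = q_1·c_3 = 0.1961.

r_{13} = 0.1961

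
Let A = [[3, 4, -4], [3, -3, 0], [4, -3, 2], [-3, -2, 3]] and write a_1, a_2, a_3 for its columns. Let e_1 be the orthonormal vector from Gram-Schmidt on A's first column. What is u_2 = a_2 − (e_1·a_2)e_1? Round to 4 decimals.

e_1 = a_1/‖a_1‖ = (3, 3, 4, -3)/6.5574 = (0.4575, 0.4575, 0.6100, -0.4575).
r_{12} = e_1·a_2 = -0.4575.
u_2 = a_2 + 0.4575·e_1 = (4.2093, -2.7907, -2.7209, -2.2093).

u_2 = (4.2093, -2.7907, -2.7209, -2.2093)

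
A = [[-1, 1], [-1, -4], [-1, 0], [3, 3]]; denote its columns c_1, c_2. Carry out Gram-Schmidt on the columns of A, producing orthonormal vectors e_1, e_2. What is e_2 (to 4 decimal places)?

e_2 = (0.5345, -0.8018, 0.2673, 0.0000)

e_1 = c_1/‖c_1‖ = (-1, -1, -1, 3)/3.4641 = (-0.2887, -0.2887, -0.2887, 0.8660).
r_{12} = e_1·c_2 = 3.4641.
u_2 = c_2 − 3.4641·e_1 = (2.0000, -3.0000, 1.0000, 0.0000).
‖u_2‖ = 3.7417, so e_2 = (0.5345, -0.8018, 0.2673, 0.0000).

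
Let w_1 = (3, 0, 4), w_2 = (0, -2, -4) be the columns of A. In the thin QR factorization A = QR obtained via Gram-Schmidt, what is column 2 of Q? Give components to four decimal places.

q_1 = w_1/‖w_1‖ = (3, 0, 4)/5.0000 = (0.6000, 0.0000, 0.8000).
r_{12} = q_1·w_2 = -3.2000.
u_2 = w_2 + 3.2000·q_1 = (1.9200, -2.0000, -1.4400).
‖u_2‖ = 3.1241, so q_2 = (0.6146, -0.6402, -0.4609).

q_2 = (0.6146, -0.6402, -0.4609)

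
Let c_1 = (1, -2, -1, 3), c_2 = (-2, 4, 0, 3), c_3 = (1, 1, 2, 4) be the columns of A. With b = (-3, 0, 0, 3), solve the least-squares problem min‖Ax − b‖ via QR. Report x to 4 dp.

c_1 = (1, -2, -1, 3); ‖c_1‖ = 3.8730, so e_1 = (0.2582, -0.5164, -0.2582, 0.7746).
e_1·c_2 = 0.2582·(-2) + (-0.5164)·4 + (-0.2582)·0 + 0.7746·3 = -0.2582.
u_2 = c_2 + 0.2582·e_1 = (-1.9333, 3.8667, -0.0667, 3.2000).
‖u_2‖ = 5.3790, so e_2 = (-0.3594, 0.7188, -0.0124, 0.5949).
e_1·c_3 = 0.2582·1 + (-0.5164)·1 + (-0.2582)·2 + 0.7746·4 = 2.3238; e_2·c_3 = (-0.3594)·1 + 0.7188·1 + (-0.0124)·2 + 0.5949·4 = 2.7143.
u_3 = c_3 − 2.3238·e_1 − 2.7143·e_2 = (1.3756, 0.2488, 2.6336, 0.5853).
‖u_3‖ = 3.0385, so e_3 = (0.4527, 0.0819, 0.8667, 0.1926).
Qᵀb = (1.5492, 2.8630, -0.7803).
Back-substitute: x_3 = -0.7803/3.0385 = -0.2568.
x_2 = (2.8630 − 2.7143·(-0.2568))/5.3790 = 0.6618.
x_1 = (1.5492 + 0.2582·0.6618 − 2.3238·(-0.2568))/3.8730 = 0.5982.

x = (0.5982, 0.6618, -0.2568)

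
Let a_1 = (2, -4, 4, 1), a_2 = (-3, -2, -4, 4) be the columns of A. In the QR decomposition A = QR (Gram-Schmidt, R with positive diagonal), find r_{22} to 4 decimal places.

r_{22} = 6.5036

a_1 = (2, -4, 4, 1); ‖a_1‖ = 6.0828, so e_1 = (0.3288, -0.6576, 0.6576, 0.1644).
e_1·a_2 = 0.3288·(-3) + (-0.6576)·(-2) + 0.6576·(-4) + 0.1644·4 = -1.6440.
u_2 = a_2 + 1.6440·e_1 = (-2.4595, -3.0811, -2.9189, 4.2703).
r_{22} = ‖u_2‖ = 6.5036.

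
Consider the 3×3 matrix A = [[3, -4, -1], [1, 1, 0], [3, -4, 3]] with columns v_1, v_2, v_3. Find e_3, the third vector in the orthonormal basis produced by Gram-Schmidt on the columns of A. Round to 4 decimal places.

v_1 = (3, 1, 3); ‖v_1‖ = 4.3589, so e_1 = (0.6882, 0.2294, 0.6882).
e_1·v_2 = 0.6882·(-4) + 0.2294·1 + 0.6882·(-4) = -5.2766.
u_2 = v_2 + 5.2766·e_1 = (-0.3684, 2.2105, -0.3684).
‖u_2‖ = 2.2711, so e_2 = (-0.1622, 0.9733, -0.1622).
e_1·v_3 = 0.6882·(-1) + 0.2294·0 + 0.6882·3 = 1.3765; e_2·v_3 = (-0.1622)·(-1) + 0.9733·0 + (-0.1622)·3 = -0.3244.
u_3 = v_3 − 1.3765·e_1 + 0.3244·e_2 = (-2.0000, 0.0000, 2.0000).
‖u_3‖ = 2.8284, so e_3 = (-0.7071, 0.0000, 0.7071).

e_3 = (-0.7071, 0.0000, 0.7071)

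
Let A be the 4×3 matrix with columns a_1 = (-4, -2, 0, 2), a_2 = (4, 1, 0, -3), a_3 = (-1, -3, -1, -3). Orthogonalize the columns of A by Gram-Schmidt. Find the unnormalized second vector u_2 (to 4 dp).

a_1 = (-4, -2, 0, 2); ‖a_1‖ = 4.8990, so q_1 = (-0.8165, -0.4082, 0.0000, 0.4082).
q_1·a_2 = (-0.8165)·4 + (-0.4082)·1 + 0.0000·0 + 0.4082·(-3) = -4.8990.
u_2 = a_2 + 4.8990·q_1 = (0.0000, -1.0000, 0.0000, -1.0000).

u_2 = (0.0000, -1.0000, 0.0000, -1.0000)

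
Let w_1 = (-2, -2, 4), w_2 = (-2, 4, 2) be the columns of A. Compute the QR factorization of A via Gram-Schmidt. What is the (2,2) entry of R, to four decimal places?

w_1 = (-2, -2, 4); ‖w_1‖ = 4.8990, so q_1 = (-0.4082, -0.4082, 0.8165).
q_1·w_2 = (-0.4082)·(-2) + (-0.4082)·4 + 0.8165·2 = 0.8165.
u_2 = w_2 − 0.8165·q_1 = (-1.6667, 4.3333, 1.3333).
r_{22} = ‖u_2‖ = 4.8305.

r_{22} = 4.8305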